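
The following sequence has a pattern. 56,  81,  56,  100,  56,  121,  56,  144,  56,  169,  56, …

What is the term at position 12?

196

Positions 1, 3, 5, … form one subsequence and positions 2, 4, 6, … form another.
Subsequence A: 56, 56, 56, 56, 56, 56. Always 56.
Subsequence B: 81, 100, 121, 144, 169. The squares 9², 10², 11², ….
Term 12 comes from subsequence B (its 6th entry): 196.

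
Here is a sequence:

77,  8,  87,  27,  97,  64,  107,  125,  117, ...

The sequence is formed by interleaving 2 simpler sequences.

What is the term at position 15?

Odd-indexed and even-indexed terms follow separate rules.
Track A is 77, 87, 97, 107, 117, which is arithmetic with common difference +10.
Track B is 8, 27, 64, 125, which is the cubes 2³, 3³, 4³, ….
Term 15 comes from track A (its 8th entry): 147.

147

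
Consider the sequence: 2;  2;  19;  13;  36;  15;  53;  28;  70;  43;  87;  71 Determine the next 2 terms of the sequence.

The terms cycle through 2 interleaved subsequences.
Track A = 2, 19, 36, 53, 70, 87: arithmetic with common difference +17.
Track B = 2, 13, 15, 28, 43, 71: Fibonacci-style (each term is the sum of the two before it).
Position 13 falls in track A as its term 7, giving 104.
The 14th slot belongs to track B; its 7th term is 114.

104, 114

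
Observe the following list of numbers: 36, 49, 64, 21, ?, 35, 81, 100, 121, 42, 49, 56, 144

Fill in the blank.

Reading positions in blocks of 6 reveals the pattern AAABBB — 2 tracks woven together.
Track A: 36, 49, 64, 81, 100, 121, 144 — consecutive squares n² from n = 6.
Track B: 21, ?, 35, 42, 49, 56 — linear: a_n = 14 + 7·n.
Track B's pattern makes the blank 28.

28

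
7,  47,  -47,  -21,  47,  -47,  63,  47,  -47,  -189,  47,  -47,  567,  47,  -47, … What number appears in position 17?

Reading positions in blocks of 3 reveals the pattern ABB — 2 tracks woven together.
Track A: 7, -21, 63, -189, 567 — a geometric progression (common ratio -3).
Track B: 47, -47, 47, -47, 47, -47, 47, -47, 47, -47 — the oscillation 47·(−1)^(n+1).
The 17th slot belongs to track B; its 11th term is 47.

47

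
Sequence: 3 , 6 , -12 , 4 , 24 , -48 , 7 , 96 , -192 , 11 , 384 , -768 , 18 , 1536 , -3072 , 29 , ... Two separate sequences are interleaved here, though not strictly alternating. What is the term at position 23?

98304

The slot pattern repeats as ABB (period 3), so there are 2 interleaved tracks.
Track A = 3, 4, 7, 11, 18, 29: each term equals the sum of the previous two.
Track B = 6, -12, 24, -48, 96, -192, 384, -768, 1536, -3072: geometric, ×-2 each step.
Position 23 → track B, term 15 = 98304.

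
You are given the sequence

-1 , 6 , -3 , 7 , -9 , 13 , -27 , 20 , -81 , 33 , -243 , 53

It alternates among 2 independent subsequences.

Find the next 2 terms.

-729, 86

Positions 1, 3, 5, … form one subsequence and positions 2, 4, 6, … form another.
Track A is -1, -3, -9, -27, -81, -243, which is multiplying by 3 each time.
Track B is 6, 7, 13, 20, 33, 53, which is a Fibonacci-like recurrence a_n = a_{n-1} + a_{n-2}.
Position 13 falls in track A as its term 7, giving -729.
Position 14 → track B, term 7 = 86.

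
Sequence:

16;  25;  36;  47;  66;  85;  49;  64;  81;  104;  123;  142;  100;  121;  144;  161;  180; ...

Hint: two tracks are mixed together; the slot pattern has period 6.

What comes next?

Positions follow the repeating pattern AAABBB; grouping by letter gives 2 tracks.
Subsequence A = 16, 25, 36, 49, 64, 81, 100, 121, 144: the squares 4², 5², 6², ….
Subsequence B = 47, 66, 85, 104, 123, 142, 161, 180: arithmetic, step +19.
Term 18 comes from subsequence B (its 9th entry): 199.

199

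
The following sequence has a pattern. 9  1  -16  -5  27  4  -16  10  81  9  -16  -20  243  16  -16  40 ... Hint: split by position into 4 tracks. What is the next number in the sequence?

729

The terms cycle through 4 interleaved subsequences.
Track A: 9, 27, 81, 243 — successive powers of 3.
Track B: 1, 4, 9, 16 — the squares 1², 2², 3², ….
Track C: -16, -16, -16, -16 — constant -16.
Track D: -5, 10, -20, 40 — multiplying by -2 each time.
The 17th slot belongs to track A; its 5th term is 729.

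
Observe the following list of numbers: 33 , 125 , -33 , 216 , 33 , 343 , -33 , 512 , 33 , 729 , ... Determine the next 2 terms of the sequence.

-33, 1000

Taking every 2nd term gives 2 separate tracks.
Track A: 33, -33, 33, -33, 33. Oscillating between 33 and -33.
Track B: 125, 216, 343, 512, 729. The cubes 5³, 6³, 7³, ….
The 11th slot belongs to track A; its 6th term is -33.
Position 12 → track B, term 6 = 1000.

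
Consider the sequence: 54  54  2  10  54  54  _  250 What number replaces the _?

50

Reading positions in blocks of 4 reveals the pattern AABB — 2 tracks woven together.
Track A is 54, 54, 54, 54, which is constant 54.
Track B is 2, 10, ?, 250, which is multiplying by 5 each time.
Track B's pattern makes the blank 50.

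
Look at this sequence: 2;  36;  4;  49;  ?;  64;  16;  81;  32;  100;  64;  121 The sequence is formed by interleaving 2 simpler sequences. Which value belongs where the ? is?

Odd-indexed and even-indexed terms follow separate rules.
Track A: 2, 4, ?, 16, 32, 64 (powers 2^1, 2^2, 2^3, …).
Track B: 36, 49, 64, 81, 100, 121 (consecutive squares n² from n = 6).
Track A's pattern makes the blank 8.

8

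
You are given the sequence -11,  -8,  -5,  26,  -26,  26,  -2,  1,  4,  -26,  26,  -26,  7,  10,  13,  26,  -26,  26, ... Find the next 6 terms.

Positions follow the repeating pattern AAABBB; grouping by letter gives 2 tracks.
Track A: -11, -8, -5, -2, 1, 4, 7, 10, 13 (arithmetic, step +3).
Track B: 26, -26, 26, -26, 26, -26, 26, -26, 26 (the oscillation 26·(−1)^(n+1)).
Term 19 comes from track A (its 10th entry): 16.
The 20th slot belongs to track A; its 11th term is 19.
Position 21 falls in track A as its term 12, giving 22.
Term 22 comes from track B (its 10th entry): -26.
Position 23 falls in track B as its term 11, giving 26.
Term 24 comes from track B (its 12th entry): -26.

16, 19, 22, -26, 26, -26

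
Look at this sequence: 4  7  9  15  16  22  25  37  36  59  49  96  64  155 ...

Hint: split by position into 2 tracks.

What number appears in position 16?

251

The terms cycle through 2 interleaved subsequences.
Subsequence A: 4, 9, 16, 25, 36, 49, 64. Consecutive squares n² from n = 2.
Subsequence B: 7, 15, 22, 37, 59, 96, 155. Each term equals the sum of the previous two.
Term 16 comes from subsequence B (its 8th entry): 251.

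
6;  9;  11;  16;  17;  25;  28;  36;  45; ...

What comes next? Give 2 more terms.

49, 73

Positions 1, 3, 5, … form one subsequence and positions 2, 4, 6, … form another.
Stream A is 6, 11, 17, 28, 45, which is Fibonacci-style (each term is the sum of the two before it).
Stream B is 9, 16, 25, 36, which is the squares 3², 4², 5², ….
Term 10 comes from stream B (its 5th entry): 49.
Position 11 falls in stream A as its term 6, giving 73.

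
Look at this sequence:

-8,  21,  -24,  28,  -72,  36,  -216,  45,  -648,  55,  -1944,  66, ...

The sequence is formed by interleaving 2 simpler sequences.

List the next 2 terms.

-5832, 78

Split by position mod 2 into 2 tracks.
Track A = -8, -24, -72, -216, -648, -1944: a geometric progression (common ratio 3).
Track B = 21, 28, 36, 45, 55, 66: triangular numbers n(n+1)/2 for n = 6, 7, ….
Term 13 comes from track A (its 7th entry): -5832.
Position 14 falls in track B as its term 7, giving 78.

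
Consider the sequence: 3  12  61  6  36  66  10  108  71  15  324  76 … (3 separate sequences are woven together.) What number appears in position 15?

81

Split by position mod 3: positions 1, 4, 7, … form one track, and each other residue class forms its own.
Track A: 3, 6, 10, 15 — the triangular numbers T_2, T_3, ….
Track B: 12, 36, 108, 324 — a geometric progression (common ratio 3).
Track C: 61, 66, 71, 76 — arithmetic, step +5.
Position 15 → track C, term 5 = 81.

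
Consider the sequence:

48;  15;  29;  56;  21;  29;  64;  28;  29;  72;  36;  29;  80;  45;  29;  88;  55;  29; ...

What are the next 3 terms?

96, 66, 29

Split by position mod 3 into 3 tracks.
Track A: 48, 56, 64, 72, 80, 88 — arithmetic, step +8.
Track B: 15, 21, 28, 36, 45, 55 — triangular numbers starting at T_5.
Track C: 29, 29, 29, 29, 29, 29 — always 29.
Position 19 → track A, term 7 = 96.
Position 20 → track B, term 7 = 66.
The 21st slot belongs to track C; its 7th term is 29.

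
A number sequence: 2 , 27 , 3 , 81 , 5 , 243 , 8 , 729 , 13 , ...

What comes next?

2187

The terms cycle through 2 interleaved subsequences.
Stream A = 2, 3, 5, 8, 13: each term equals the sum of the previous two.
Stream B = 27, 81, 243, 729: powers 3^3, 3^4, 3^5, ….
Position 10 → stream B, term 5 = 2187.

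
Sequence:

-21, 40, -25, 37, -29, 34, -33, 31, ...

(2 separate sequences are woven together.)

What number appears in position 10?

Split by position mod 2 into 2 tracks.
Track A = -21, -25, -29, -33: subtracting 4 each time.
Track B = 40, 37, 34, 31: subtracting 3 each time.
Position 10 falls in track B as its term 5, giving 28.

28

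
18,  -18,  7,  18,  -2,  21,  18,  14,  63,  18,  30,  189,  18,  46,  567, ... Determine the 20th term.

78

Split by position mod 3: positions 1, 4, 7, … form one track, and each other residue class forms its own.
Stream A is 18, 18, 18, 18, 18, which is always 18.
Stream B is -18, -2, 14, 30, 46, which is arithmetic with common difference +16.
Stream C is 7, 21, 63, 189, 567, which is a geometric progression (common ratio 3).
Position 20 → stream B, term 7 = 78.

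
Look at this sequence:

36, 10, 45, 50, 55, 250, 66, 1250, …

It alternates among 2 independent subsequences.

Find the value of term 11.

91

The terms cycle through 2 interleaved subsequences.
Track A: 36, 45, 55, 66 — triangular numbers starting at T_8.
Track B: 10, 50, 250, 1250 — a geometric progression (common ratio 5).
Position 11 → track A, term 6 = 91.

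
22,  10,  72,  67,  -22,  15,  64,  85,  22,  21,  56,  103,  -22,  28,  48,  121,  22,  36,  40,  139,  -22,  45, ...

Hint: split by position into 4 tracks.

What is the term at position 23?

32

Split by position mod 4 into 4 tracks.
Track A: 22, -22, 22, -22, 22, -22 — oscillating between 22 and -22.
Track B: 10, 15, 21, 28, 36, 45 — triangular numbers starting at T_4.
Track C: 72, 64, 56, 48, 40 — subtracting 8 each time.
Track D: 67, 85, 103, 121, 139 — arithmetic with common difference +18.
Term 23 comes from track C (its 6th entry): 32.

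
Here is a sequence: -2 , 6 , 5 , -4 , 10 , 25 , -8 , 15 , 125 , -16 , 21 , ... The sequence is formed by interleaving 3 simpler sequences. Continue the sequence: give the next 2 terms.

625, -32

Split by position mod 3: positions 1, 4, 7, … form one track, and each other residue class forms its own.
Track A: -2, -4, -8, -16 (a geometric progression (common ratio 2)).
Track B: 6, 10, 15, 21 (triangular numbers starting at T_3).
Track C: 5, 25, 125 (powers of 5).
Position 12 → track C, term 4 = 625.
Term 13 comes from track A (its 5th entry): -32.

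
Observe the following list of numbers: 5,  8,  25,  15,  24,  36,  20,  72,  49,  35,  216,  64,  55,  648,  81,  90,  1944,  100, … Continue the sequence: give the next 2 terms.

Taking every 3rd term gives 3 separate tracks.
Track A = 5, 15, 20, 35, 55, 90: a Fibonacci-like recurrence a_n = a_{n-1} + a_{n-2}.
Track B = 8, 24, 72, 216, 648, 1944: multiplying by 3 each time.
Track C = 25, 36, 49, 64, 81, 100: the squares 5², 6², 7², ….
Position 19 falls in track A as its term 7, giving 145.
Term 20 comes from track B (its 7th entry): 5832.

145, 5832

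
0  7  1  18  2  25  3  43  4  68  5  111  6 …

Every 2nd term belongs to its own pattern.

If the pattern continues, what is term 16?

290

Odd-indexed and even-indexed terms follow separate rules.
Subsequence A: 0, 1, 2, 3, 4, 5, 6 (adding 1 each time).
Subsequence B: 7, 18, 25, 43, 68, 111 (Fibonacci-style (each term is the sum of the two before it)).
Position 16 falls in subsequence B as its term 8, giving 290.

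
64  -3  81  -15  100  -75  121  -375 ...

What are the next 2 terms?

Positions 1, 3, 5, … form one subsequence and positions 2, 4, 6, … form another.
Subsequence A is 64, 81, 100, 121, which is the squares 8², 9², 10², ….
Subsequence B is -3, -15, -75, -375, which is geometric with ratio 5.
Term 9 comes from subsequence A (its 5th entry): 144.
Position 10 → subsequence B, term 5 = -1875.

144, -1875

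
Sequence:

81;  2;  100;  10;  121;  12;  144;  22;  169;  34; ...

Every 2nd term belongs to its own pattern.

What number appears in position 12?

The terms cycle through 2 interleaved subsequences.
Subsequence A: 81, 100, 121, 144, 169. Perfect squares starting at 9².
Subsequence B: 2, 10, 12, 22, 34. A Fibonacci-like recurrence a_n = a_{n-1} + a_{n-2}.
Position 12 falls in subsequence B as its term 6, giving 56.

56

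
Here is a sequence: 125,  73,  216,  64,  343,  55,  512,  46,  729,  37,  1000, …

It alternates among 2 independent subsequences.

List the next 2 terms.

28, 1331

Taking every 2nd term gives 2 separate tracks.
Track A: 125, 216, 343, 512, 729, 1000. The cubes 5³, 6³, 7³, ….
Track B: 73, 64, 55, 46, 37. Arithmetic, step −9.
Position 12 → track B, term 6 = 28.
Position 13 falls in track A as its term 7, giving 1331.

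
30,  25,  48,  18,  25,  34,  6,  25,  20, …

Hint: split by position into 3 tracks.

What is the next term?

The terms cycle through 3 interleaved subsequences.
Subsequence A = 30, 18, 6: linear: a_n = 42 − 12·n.
Subsequence B = 25, 25, 25: always 25.
Subsequence C = 48, 34, 20: arithmetic, step −14.
Term 10 comes from subsequence A (its 4th entry): -6.

-6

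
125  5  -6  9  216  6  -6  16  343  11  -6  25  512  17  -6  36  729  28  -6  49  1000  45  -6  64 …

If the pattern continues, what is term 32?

Read the sequence 4 terms at a time; column i is its own pattern.
Track A: 125, 216, 343, 512, 729, 1000. Perfect cubes starting at 5³.
Track B: 5, 6, 11, 17, 28, 45. Fibonacci-style (each term is the sum of the two before it).
Track C: -6, -6, -6, -6, -6, -6. The constant sequence -6.
Track D: 9, 16, 25, 36, 49, 64. Consecutive squares n² from n = 3.
Position 32 → track D, term 8 = 100.

100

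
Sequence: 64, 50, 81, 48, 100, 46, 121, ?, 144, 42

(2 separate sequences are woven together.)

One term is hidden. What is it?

44

Odd-indexed and even-indexed terms follow separate rules.
Subsequence A = 64, 81, 100, 121, 144: perfect squares starting at 8².
Subsequence B = 50, 48, 46, ?, 42: arithmetic with common difference −2.
The gap is subsequence B's term 4; the rule gives 44.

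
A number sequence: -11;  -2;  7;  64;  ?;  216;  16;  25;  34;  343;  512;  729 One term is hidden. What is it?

125

The slot pattern repeats as AAABBB (period 6), so there are 2 interleaved tracks.
Track A: -11, -2, 7, 16, 25, 34 — arithmetic with common difference +9.
Track B: 64, ?, 216, 343, 512, 729 — the cubes 4³, 5³, 6³, ….
Track B's pattern makes the blank 125.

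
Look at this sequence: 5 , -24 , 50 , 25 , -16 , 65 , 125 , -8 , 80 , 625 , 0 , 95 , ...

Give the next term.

3125

The terms cycle through 3 interleaved subsequences.
Track A is 5, 25, 125, 625, which is geometric with ratio 5.
Track B is -24, -16, -8, 0, which is adding 8 each time.
Track C is 50, 65, 80, 95, which is arithmetic, step +15.
Position 13 → track A, term 5 = 3125.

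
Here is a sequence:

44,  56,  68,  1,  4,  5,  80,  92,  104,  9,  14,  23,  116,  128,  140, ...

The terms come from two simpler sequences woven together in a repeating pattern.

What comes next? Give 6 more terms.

Reading positions in blocks of 6 reveals the pattern AAABBB — 2 tracks woven together.
Stream A: 44, 56, 68, 80, 92, 104, 116, 128, 140. Arithmetic, step +12.
Stream B: 1, 4, 5, 9, 14, 23. Fibonacci-style (each term is the sum of the two before it).
Term 16 comes from stream B (its 7th entry): 37.
Position 17 → stream B, term 8 = 60.
Term 18 comes from stream B (its 9th entry): 97.
The 19th slot belongs to stream A; its 10th term is 152.
The 20th slot belongs to stream A; its 11th term is 164.
Term 21 comes from stream A (its 12th entry): 176.

37, 60, 97, 152, 164, 176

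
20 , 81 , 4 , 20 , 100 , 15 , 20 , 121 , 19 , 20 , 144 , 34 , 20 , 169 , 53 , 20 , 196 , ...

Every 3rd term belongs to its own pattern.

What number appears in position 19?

Read the sequence 3 terms at a time; column i is its own pattern.
Track A: 20, 20, 20, 20, 20, 20 — constant 20.
Track B: 81, 100, 121, 144, 169, 196 — the squares 9², 10², 11², ….
Track C: 4, 15, 19, 34, 53 — a Fibonacci-like recurrence a_n = a_{n-1} + a_{n-2}.
Position 19 falls in track A as its term 7, giving 20.

20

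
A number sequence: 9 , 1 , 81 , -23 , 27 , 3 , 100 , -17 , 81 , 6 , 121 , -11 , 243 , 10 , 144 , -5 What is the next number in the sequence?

729

Split by position mod 4 into 4 tracks.
Subsequence A: 9, 27, 81, 243 — powers of 3.
Subsequence B: 1, 3, 6, 10 — triangular numbers n(n+1)/2 for n = 1, 2, ….
Subsequence C: 81, 100, 121, 144 — perfect squares starting at 9².
Subsequence D: -23, -17, -11, -5 — arithmetic with common difference +6.
Term 17 comes from subsequence A (its 5th entry): 729.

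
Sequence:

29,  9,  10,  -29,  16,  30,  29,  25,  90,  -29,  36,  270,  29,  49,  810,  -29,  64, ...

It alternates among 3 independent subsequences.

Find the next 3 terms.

2430, 29, 81

Split by position mod 3: positions 1, 4, 7, … form one track, and each other residue class forms its own.
Track A is 29, -29, 29, -29, 29, -29, which is alternating ±29.
Track B is 9, 16, 25, 36, 49, 64, which is the squares 3², 4², 5², ….
Track C is 10, 30, 90, 270, 810, which is geometric, ×3 each step.
Term 18 comes from track C (its 6th entry): 2430.
The 19th slot belongs to track A; its 7th term is 29.
Term 20 comes from track B (its 7th entry): 81.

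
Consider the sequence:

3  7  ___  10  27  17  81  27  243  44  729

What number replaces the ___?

The terms cycle through 2 interleaved subsequences.
Track A = 3, ?, 27, 81, 243, 729: successive powers of 3.
Track B = 7, 10, 17, 27, 44: each term equals the sum of the previous two.
Filling track A at index 2 by its rule yields 9.

9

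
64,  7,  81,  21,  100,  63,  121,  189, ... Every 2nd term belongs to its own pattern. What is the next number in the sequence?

Split by position mod 2 into 2 tracks.
Track A: 64, 81, 100, 121 — the squares 8², 9², 10², ….
Track B: 7, 21, 63, 189 — a geometric progression (common ratio 3).
Position 9 falls in track A as its term 5, giving 144.

144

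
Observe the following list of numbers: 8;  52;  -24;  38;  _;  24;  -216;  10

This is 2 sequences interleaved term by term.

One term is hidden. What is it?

Odd-indexed and even-indexed terms follow separate rules.
Stream A = 8, -24, ?, -216: geometric, ×-3 each step.
Stream B = 52, 38, 24, 10: arithmetic, step −14.
The gap is stream A's term 3; the rule gives 72.

72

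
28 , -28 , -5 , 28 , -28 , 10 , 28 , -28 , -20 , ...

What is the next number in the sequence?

Positions follow the repeating pattern AAB; grouping by letter gives 2 tracks.
Track A: 28, -28, 28, -28, 28, -28 — alternating ±28.
Track B: -5, 10, -20 — multiplying by -2 each time.
Position 10 → track A, term 7 = 28.

28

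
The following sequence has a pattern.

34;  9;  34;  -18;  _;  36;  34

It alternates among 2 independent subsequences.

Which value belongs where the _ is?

Taking every 2nd term gives 2 separate tracks.
Stream A = 34, 34, ?, 34: constant 34.
Stream B = 9, -18, 36: a geometric progression (common ratio -2).
Filling stream A at index 3 by its rule yields 34.

34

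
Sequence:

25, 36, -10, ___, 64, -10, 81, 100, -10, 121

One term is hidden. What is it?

49

Positions follow the repeating pattern AAB; grouping by letter gives 2 tracks.
Stream A: 25, 36, ?, 64, 81, 100, 121. The squares 5², 6², 7², ….
Stream B: -10, -10, -10. Always -10.
The gap is stream A's term 3; the rule gives 49.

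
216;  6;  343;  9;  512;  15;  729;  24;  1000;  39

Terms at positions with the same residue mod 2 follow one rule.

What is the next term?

The terms cycle through 2 interleaved subsequences.
Track A: 216, 343, 512, 729, 1000. Consecutive cubes n³ from n = 6.
Track B: 6, 9, 15, 24, 39. Fibonacci-style (each term is the sum of the two before it).
Position 11 falls in track A as its term 6, giving 1331.

1331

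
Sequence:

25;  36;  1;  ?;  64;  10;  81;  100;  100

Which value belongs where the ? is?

49

Reading positions in blocks of 3 reveals the pattern AAB — 2 tracks woven together.
Stream A: 25, 36, ?, 64, 81, 100. The squares 5², 6², 7², ….
Stream B: 1, 10, 100. A geometric progression (common ratio 10).
Filling stream A at index 3 by its rule yields 49.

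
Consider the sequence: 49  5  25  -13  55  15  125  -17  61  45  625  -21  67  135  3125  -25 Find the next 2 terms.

73, 405

Taking every 4th term gives 4 separate tracks.
Subsequence A: 49, 55, 61, 67 (adding 6 each time).
Subsequence B: 5, 15, 45, 135 (multiplying by 3 each time).
Subsequence C: 25, 125, 625, 3125 (successive powers of 5).
Subsequence D: -13, -17, -21, -25 (linear: a_n = -9 − 4·n).
Position 17 falls in subsequence A as its term 5, giving 73.
Position 18 falls in subsequence B as its term 5, giving 405.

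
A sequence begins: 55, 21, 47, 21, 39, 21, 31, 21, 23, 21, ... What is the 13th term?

7

Split by position mod 2 into 2 tracks.
Subsequence A: 55, 47, 39, 31, 23. Arithmetic with common difference −8.
Subsequence B: 21, 21, 21, 21, 21. The constant sequence 21.
Position 13 → subsequence A, term 7 = 7.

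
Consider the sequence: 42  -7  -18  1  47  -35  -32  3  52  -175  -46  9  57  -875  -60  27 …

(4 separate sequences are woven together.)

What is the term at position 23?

-88

Split by position mod 4 into 4 tracks.
Subsequence A: 42, 47, 52, 57 — arithmetic, step +5.
Subsequence B: -7, -35, -175, -875 — geometric, ×5 each step.
Subsequence C: -18, -32, -46, -60 — subtracting 14 each time.
Subsequence D: 1, 3, 9, 27 — successive powers of 3.
Position 23 falls in subsequence C as its term 6, giving -88.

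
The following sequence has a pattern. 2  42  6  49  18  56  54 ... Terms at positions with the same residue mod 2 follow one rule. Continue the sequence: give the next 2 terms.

63, 162

Split by position mod 2 into 2 tracks.
Track A: 2, 6, 18, 54 (multiplying by 3 each time).
Track B: 42, 49, 56 (linear: a_n = 35 + 7·n).
Term 8 comes from track B (its 4th entry): 63.
Term 9 comes from track A (its 5th entry): 162.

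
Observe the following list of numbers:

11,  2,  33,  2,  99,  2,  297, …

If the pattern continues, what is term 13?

8019

Odd-indexed and even-indexed terms follow separate rules.
Track A: 11, 33, 99, 297 (a geometric progression (common ratio 3)).
Track B: 2, 2, 2 (the constant sequence 2).
Position 13 → track A, term 7 = 8019.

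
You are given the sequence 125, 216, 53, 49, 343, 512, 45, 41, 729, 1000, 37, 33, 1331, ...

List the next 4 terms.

The slot pattern repeats as AABB (period 4), so there are 2 interleaved tracks.
Track A = 125, 216, 343, 512, 729, 1000, 1331: consecutive cubes n³ from n = 5.
Track B = 53, 49, 45, 41, 37, 33: subtracting 4 each time.
Term 14 comes from track A (its 8th entry): 1728.
The 15th slot belongs to track B; its 7th term is 29.
Position 16 → track B, term 8 = 25.
Position 17 falls in track A as its term 9, giving 2197.

1728, 29, 25, 2197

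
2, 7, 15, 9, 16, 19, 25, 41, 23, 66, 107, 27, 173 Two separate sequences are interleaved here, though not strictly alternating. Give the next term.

280

Reading positions in blocks of 3 reveals the pattern AAB — 2 tracks woven together.
Track A: 2, 7, 9, 16, 25, 41, 66, 107, 173. Each term equals the sum of the previous two.
Track B: 15, 19, 23, 27. Linear: a_n = 11 + 4·n.
Term 14 comes from track A (its 10th entry): 280.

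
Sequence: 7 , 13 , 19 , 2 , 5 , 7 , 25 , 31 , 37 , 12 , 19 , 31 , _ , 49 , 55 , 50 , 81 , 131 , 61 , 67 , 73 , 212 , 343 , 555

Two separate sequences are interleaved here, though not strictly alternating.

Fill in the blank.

Reading positions in blocks of 6 reveals the pattern AAABBB — 2 tracks woven together.
Track A is 7, 13, 19, 25, 31, 37, ?, 49, 55, 61, 67, 73, which is arithmetic, step +6.
Track B is 2, 5, 7, 12, 19, 31, 50, 81, 131, 212, 343, 555, which is a Fibonacci-like recurrence a_n = a_{n-1} + a_{n-2}.
Track A's pattern makes the blank 43.

43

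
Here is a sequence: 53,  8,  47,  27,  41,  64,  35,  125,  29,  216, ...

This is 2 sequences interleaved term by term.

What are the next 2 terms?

Split by position mod 2 into 2 tracks.
Track A: 53, 47, 41, 35, 29. Subtracting 6 each time.
Track B: 8, 27, 64, 125, 216. Consecutive cubes n³ from n = 2.
Position 11 falls in track A as its term 6, giving 23.
Position 12 falls in track B as its term 6, giving 343.

23, 343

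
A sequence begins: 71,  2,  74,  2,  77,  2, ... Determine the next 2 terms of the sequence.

Positions 1, 3, 5, … form one subsequence and positions 2, 4, 6, … form another.
Track A: 71, 74, 77. Adding 3 each time.
Track B: 2, 2, 2. The constant sequence 2.
The 7th slot belongs to track A; its 4th term is 80.
Position 8 → track B, term 4 = 2.

80, 2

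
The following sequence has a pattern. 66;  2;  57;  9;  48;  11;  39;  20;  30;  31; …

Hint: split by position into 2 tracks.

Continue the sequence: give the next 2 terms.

Positions 1, 3, 5, … form one subsequence and positions 2, 4, 6, … form another.
Track A is 66, 57, 48, 39, 30, which is linear: a_n = 75 − 9·n.
Track B is 2, 9, 11, 20, 31, which is a Fibonacci-like recurrence a_n = a_{n-1} + a_{n-2}.
Position 11 → track A, term 6 = 21.
The 12th slot belongs to track B; its 6th term is 51.

21, 51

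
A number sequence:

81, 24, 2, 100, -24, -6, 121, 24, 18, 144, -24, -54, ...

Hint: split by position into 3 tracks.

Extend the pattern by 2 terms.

Split by position mod 3 into 3 tracks.
Track A: 81, 100, 121, 144 (the squares 9², 10², 11², …).
Track B: 24, -24, 24, -24 (oscillating between 24 and -24).
Track C: 2, -6, 18, -54 (a geometric progression (common ratio -3)).
Term 13 comes from track A (its 5th entry): 169.
The 14th slot belongs to track B; its 5th term is 24.

169, 24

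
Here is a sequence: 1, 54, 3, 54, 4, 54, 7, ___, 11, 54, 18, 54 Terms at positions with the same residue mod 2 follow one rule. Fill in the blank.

54

The terms cycle through 2 interleaved subsequences.
Subsequence A: 1, 3, 4, 7, 11, 18 — Fibonacci-style (each term is the sum of the two before it).
Subsequence B: 54, 54, 54, ?, 54, 54 — constant 54.
The gap is subsequence B's term 4; the rule gives 54.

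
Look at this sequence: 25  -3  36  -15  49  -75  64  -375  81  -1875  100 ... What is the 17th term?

Split by position mod 2 into 2 tracks.
Stream A = 25, 36, 49, 64, 81, 100: perfect squares starting at 5².
Stream B = -3, -15, -75, -375, -1875: geometric, ×5 each step.
Position 17 → stream A, term 9 = 169.

169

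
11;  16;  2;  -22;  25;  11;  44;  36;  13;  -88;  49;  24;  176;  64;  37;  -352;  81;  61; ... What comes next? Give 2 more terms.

704, 100

Split by position mod 3 into 3 tracks.
Stream A = 11, -22, 44, -88, 176, -352: a geometric progression (common ratio -2).
Stream B = 16, 25, 36, 49, 64, 81: perfect squares starting at 4².
Stream C = 2, 11, 13, 24, 37, 61: a Fibonacci-like recurrence a_n = a_{n-1} + a_{n-2}.
The 19th slot belongs to stream A; its 7th term is 704.
Position 20 falls in stream B as its term 7, giving 100.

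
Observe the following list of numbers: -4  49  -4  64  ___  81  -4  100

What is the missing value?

-4

The terms cycle through 2 interleaved subsequences.
Stream A: -4, -4, ?, -4. Constant -4.
Stream B: 49, 64, 81, 100. Perfect squares starting at 7².
Stream A's pattern makes the blank -4.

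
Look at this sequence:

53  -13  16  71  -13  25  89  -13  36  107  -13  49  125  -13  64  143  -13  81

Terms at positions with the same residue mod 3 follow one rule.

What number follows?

161

Split by position mod 3 into 3 tracks.
Track A: 53, 71, 89, 107, 125, 143 — arithmetic with common difference +18.
Track B: -13, -13, -13, -13, -13, -13 — constant -13.
Track C: 16, 25, 36, 49, 64, 81 — perfect squares starting at 4².
Term 19 comes from track A (its 7th entry): 161.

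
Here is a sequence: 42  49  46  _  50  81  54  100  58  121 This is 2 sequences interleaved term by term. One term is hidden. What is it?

64

The terms cycle through 2 interleaved subsequences.
Track A: 42, 46, 50, 54, 58. Adding 4 each time.
Track B: 49, ?, 81, 100, 121. Perfect squares starting at 7².
So the missing entry in track B is 64.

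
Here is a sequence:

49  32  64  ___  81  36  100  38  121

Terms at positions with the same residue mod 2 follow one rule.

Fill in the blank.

34

The terms cycle through 2 interleaved subsequences.
Subsequence A: 49, 64, 81, 100, 121 (the squares 7², 8², 9², …).
Subsequence B: 32, ?, 36, 38 (adding 2 each time).
Subsequence B's pattern makes the blank 34.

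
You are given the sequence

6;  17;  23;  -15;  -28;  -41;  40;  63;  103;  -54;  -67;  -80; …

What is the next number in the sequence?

166

Positions follow the repeating pattern AAABBB; grouping by letter gives 2 tracks.
Stream A is 6, 17, 23, 40, 63, 103, which is a Fibonacci-like recurrence a_n = a_{n-1} + a_{n-2}.
Stream B is -15, -28, -41, -54, -67, -80, which is arithmetic, step −13.
Term 13 comes from stream A (its 7th entry): 166.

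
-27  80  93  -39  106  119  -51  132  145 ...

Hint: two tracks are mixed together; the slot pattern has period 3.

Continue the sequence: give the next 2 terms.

-63, 158

Reading positions in blocks of 3 reveals the pattern ABB — 2 tracks woven together.
Subsequence A is -27, -39, -51, which is subtracting 12 each time.
Subsequence B is 80, 93, 106, 119, 132, 145, which is linear: a_n = 67 + 13·n.
Term 10 comes from subsequence A (its 4th entry): -63.
Position 11 falls in subsequence B as its term 7, giving 158.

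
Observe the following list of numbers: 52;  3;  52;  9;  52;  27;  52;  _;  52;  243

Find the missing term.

81

Taking every 2nd term gives 2 separate tracks.
Track A: 52, 52, 52, 52, 52 — the constant sequence 52.
Track B: 3, 9, 27, ?, 243 — powers of 3.
The gap is track B's term 4; the rule gives 81.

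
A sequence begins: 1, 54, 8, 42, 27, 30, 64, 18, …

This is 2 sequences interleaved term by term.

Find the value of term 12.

-6

Taking every 2nd term gives 2 separate tracks.
Subsequence A is 1, 8, 27, 64, which is consecutive cubes n³ from n = 1.
Subsequence B is 54, 42, 30, 18, which is arithmetic with common difference −12.
Term 12 comes from subsequence B (its 6th entry): -6.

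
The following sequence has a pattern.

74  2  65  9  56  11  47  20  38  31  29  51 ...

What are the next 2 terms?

20, 82

Positions 1, 3, 5, … form one subsequence and positions 2, 4, 6, … form another.
Stream A is 74, 65, 56, 47, 38, 29, which is arithmetic, step −9.
Stream B is 2, 9, 11, 20, 31, 51, which is Fibonacci-style (each term is the sum of the two before it).
Term 13 comes from stream A (its 7th entry): 20.
Term 14 comes from stream B (its 7th entry): 82.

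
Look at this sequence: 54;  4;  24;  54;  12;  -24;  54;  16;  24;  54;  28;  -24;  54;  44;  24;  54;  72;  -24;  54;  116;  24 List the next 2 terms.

Read the sequence 3 terms at a time; column i is its own pattern.
Track A: 54, 54, 54, 54, 54, 54, 54 — constant 54.
Track B: 4, 12, 16, 28, 44, 72, 116 — Fibonacci-style (each term is the sum of the two before it).
Track C: 24, -24, 24, -24, 24, -24, 24 — oscillating between 24 and -24.
Position 22 → track A, term 8 = 54.
The 23rd slot belongs to track B; its 8th term is 188.

54, 188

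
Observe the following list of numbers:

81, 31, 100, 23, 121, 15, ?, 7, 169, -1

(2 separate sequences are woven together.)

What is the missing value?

144

Taking every 2nd term gives 2 separate tracks.
Track A is 81, 100, 121, ?, 169, which is the squares 9², 10², 11², ….
Track B is 31, 23, 15, 7, -1, which is subtracting 8 each time.
Filling track A at index 4 by its rule yields 144.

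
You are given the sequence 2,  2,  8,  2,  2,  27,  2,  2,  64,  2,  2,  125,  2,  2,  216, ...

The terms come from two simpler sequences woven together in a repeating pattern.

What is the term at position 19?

2

Reading positions in blocks of 3 reveals the pattern AAB — 2 tracks woven together.
Subsequence A: 2, 2, 2, 2, 2, 2, 2, 2, 2, 2 — always 2.
Subsequence B: 8, 27, 64, 125, 216 — the cubes 2³, 3³, 4³, ….
The 19th slot belongs to subsequence A; its 13th term is 2.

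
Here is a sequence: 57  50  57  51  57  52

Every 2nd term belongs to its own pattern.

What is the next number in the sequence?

Positions 1, 3, 5, … form one subsequence and positions 2, 4, 6, … form another.
Track A is 57, 57, 57, which is constant 57.
Track B is 50, 51, 52, which is arithmetic with common difference +1.
Position 7 → track A, term 4 = 57.

57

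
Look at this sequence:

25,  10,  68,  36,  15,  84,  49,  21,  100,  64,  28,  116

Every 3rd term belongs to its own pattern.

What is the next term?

Taking every 3rd term gives 3 separate tracks.
Track A: 25, 36, 49, 64 (the squares 5², 6², 7², …).
Track B: 10, 15, 21, 28 (the triangular numbers T_4, T_5, …).
Track C: 68, 84, 100, 116 (adding 16 each time).
Position 13 falls in track A as its term 5, giving 81.

81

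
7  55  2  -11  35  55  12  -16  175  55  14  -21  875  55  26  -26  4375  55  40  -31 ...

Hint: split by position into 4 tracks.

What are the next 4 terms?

The terms cycle through 4 interleaved subsequences.
Track A: 7, 35, 175, 875, 4375 — geometric, ×5 each step.
Track B: 55, 55, 55, 55, 55 — always 55.
Track C: 2, 12, 14, 26, 40 — a Fibonacci-like recurrence a_n = a_{n-1} + a_{n-2}.
Track D: -11, -16, -21, -26, -31 — arithmetic, step −5.
Position 21 falls in track A as its term 6, giving 21875.
The 22nd slot belongs to track B; its 6th term is 55.
The 23rd slot belongs to track C; its 6th term is 66.
The 24th slot belongs to track D; its 6th term is -36.

21875, 55, 66, -36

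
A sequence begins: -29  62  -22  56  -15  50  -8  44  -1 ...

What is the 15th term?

20

Odd-indexed and even-indexed terms follow separate rules.
Track A: -29, -22, -15, -8, -1 — arithmetic, step +7.
Track B: 62, 56, 50, 44 — arithmetic, step −6.
Term 15 comes from track A (its 8th entry): 20.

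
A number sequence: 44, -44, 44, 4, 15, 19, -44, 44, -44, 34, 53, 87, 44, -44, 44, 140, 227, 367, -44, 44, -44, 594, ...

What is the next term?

Reading positions in blocks of 6 reveals the pattern AAABBB — 2 tracks woven together.
Track A: 44, -44, 44, -44, 44, -44, 44, -44, 44, -44, 44, -44 (alternating ±44).
Track B: 4, 15, 19, 34, 53, 87, 140, 227, 367, 594 (each term equals the sum of the previous two).
Term 23 comes from track B (its 11th entry): 961.

961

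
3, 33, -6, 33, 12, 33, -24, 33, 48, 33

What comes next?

-96

Split by position mod 2 into 2 tracks.
Track A is 3, -6, 12, -24, 48, which is multiplying by -2 each time.
Track B is 33, 33, 33, 33, 33, which is constant 33.
Term 11 comes from track A (its 6th entry): -96.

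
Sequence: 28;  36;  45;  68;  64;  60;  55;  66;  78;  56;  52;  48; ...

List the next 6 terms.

Positions follow the repeating pattern AAABBB; grouping by letter gives 2 tracks.
Track A: 28, 36, 45, 55, 66, 78 (the triangular numbers T_7, T_8, …).
Track B: 68, 64, 60, 56, 52, 48 (subtracting 4 each time).
Term 13 comes from track A (its 7th entry): 91.
Position 14 falls in track A as its term 8, giving 105.
Position 15 falls in track A as its term 9, giving 120.
The 16th slot belongs to track B; its 7th term is 44.
Term 17 comes from track B (its 8th entry): 40.
Position 18 → track B, term 9 = 36.

91, 105, 120, 44, 40, 36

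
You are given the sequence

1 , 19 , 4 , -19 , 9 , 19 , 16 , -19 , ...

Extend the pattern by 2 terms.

25, 19

Positions 1, 3, 5, … form one subsequence and positions 2, 4, 6, … form another.
Track A = 1, 4, 9, 16: consecutive squares n² from n = 1.
Track B = 19, -19, 19, -19: the oscillation 19·(−1)^(n+1).
Position 9 → track A, term 5 = 25.
Position 10 → track B, term 5 = 19.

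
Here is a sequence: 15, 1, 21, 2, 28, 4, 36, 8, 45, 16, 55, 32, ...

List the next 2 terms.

Split by position mod 2 into 2 tracks.
Track A: 15, 21, 28, 36, 45, 55. Triangular numbers n(n+1)/2 for n = 5, 6, ….
Track B: 1, 2, 4, 8, 16, 32. Successive powers of 2.
Position 13 falls in track A as its term 7, giving 66.
The 14th slot belongs to track B; its 7th term is 64.

66, 64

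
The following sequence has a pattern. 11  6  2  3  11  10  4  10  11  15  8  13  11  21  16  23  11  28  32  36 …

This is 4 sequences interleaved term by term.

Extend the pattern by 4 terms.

Split by position mod 4: positions 1, 5, 9, … form one track, and each other residue class forms its own.
Track A is 11, 11, 11, 11, 11, which is always 11.
Track B is 6, 10, 15, 21, 28, which is triangular numbers n(n+1)/2 for n = 3, 4, ….
Track C is 2, 4, 8, 16, 32, which is powers of 2.
Track D is 3, 10, 13, 23, 36, which is Fibonacci-style (each term is the sum of the two before it).
The 21st slot belongs to track A; its 6th term is 11.
The 22nd slot belongs to track B; its 6th term is 36.
Term 23 comes from track C (its 6th entry): 64.
The 24th slot belongs to track D; its 6th term is 59.

11, 36, 64, 59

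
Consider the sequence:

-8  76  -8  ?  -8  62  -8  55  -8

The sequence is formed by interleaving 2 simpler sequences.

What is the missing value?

Split by position mod 2 into 2 tracks.
Track A: -8, -8, -8, -8, -8 — constant -8.
Track B: 76, ?, 62, 55 — linear: a_n = 83 − 7·n.
Track B's pattern makes the blank 69.

69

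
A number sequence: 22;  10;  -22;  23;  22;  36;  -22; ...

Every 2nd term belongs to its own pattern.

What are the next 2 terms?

Positions 1, 3, 5, … form one subsequence and positions 2, 4, 6, … form another.
Track A: 22, -22, 22, -22 (oscillating between 22 and -22).
Track B: 10, 23, 36 (linear: a_n = -3 + 13·n).
The 8th slot belongs to track B; its 4th term is 49.
The 9th slot belongs to track A; its 5th term is 22.

49, 22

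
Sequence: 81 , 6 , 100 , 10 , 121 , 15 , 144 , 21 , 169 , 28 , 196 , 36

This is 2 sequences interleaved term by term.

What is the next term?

Odd-indexed and even-indexed terms follow separate rules.
Track A: 81, 100, 121, 144, 169, 196 (perfect squares starting at 9²).
Track B: 6, 10, 15, 21, 28, 36 (triangular numbers n(n+1)/2 for n = 3, 4, …).
Position 13 → track A, term 7 = 225.

225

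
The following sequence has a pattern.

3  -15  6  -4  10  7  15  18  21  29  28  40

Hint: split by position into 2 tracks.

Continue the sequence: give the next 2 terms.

36, 51

Taking every 2nd term gives 2 separate tracks.
Subsequence A is 3, 6, 10, 15, 21, 28, which is triangular numbers starting at T_2.
Subsequence B is -15, -4, 7, 18, 29, 40, which is arithmetic with common difference +11.
Position 13 → subsequence A, term 7 = 36.
Position 14 → subsequence B, term 7 = 51.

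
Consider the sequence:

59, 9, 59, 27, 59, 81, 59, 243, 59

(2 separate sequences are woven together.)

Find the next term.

Positions 1, 3, 5, … form one subsequence and positions 2, 4, 6, … form another.
Track A: 59, 59, 59, 59, 59 (constant 59).
Track B: 9, 27, 81, 243 (powers of 3).
Position 10 falls in track B as its term 5, giving 729.

729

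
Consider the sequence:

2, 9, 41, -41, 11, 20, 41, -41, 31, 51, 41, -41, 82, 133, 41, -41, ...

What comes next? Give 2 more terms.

215, 348

Positions follow the repeating pattern AABB; grouping by letter gives 2 tracks.
Track A: 2, 9, 11, 20, 31, 51, 82, 133 — a Fibonacci-like recurrence a_n = a_{n-1} + a_{n-2}.
Track B: 41, -41, 41, -41, 41, -41, 41, -41 — alternating ±41.
Position 17 → track A, term 9 = 215.
Position 18 → track A, term 10 = 348.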